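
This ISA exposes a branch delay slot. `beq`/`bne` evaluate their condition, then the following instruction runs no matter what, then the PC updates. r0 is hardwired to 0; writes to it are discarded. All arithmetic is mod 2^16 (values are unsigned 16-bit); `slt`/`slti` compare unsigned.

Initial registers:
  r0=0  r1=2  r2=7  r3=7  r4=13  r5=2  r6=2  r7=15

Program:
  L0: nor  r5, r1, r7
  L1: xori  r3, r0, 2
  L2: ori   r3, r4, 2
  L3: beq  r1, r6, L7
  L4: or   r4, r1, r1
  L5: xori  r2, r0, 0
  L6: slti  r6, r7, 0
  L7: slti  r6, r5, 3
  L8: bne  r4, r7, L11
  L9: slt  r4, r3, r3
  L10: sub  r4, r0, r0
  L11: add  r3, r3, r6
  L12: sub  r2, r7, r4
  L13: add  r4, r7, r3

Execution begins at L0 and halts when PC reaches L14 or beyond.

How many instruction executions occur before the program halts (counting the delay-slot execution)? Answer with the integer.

11

PC=0  nor  r5, r1, r7        | r0=0 r1=2 r2=7 r3=7 r4=13 r5=65520 r6=2 r7=15
PC=1  xori  r3, r0, 2        | r0=0 r1=2 r2=7 r3=2 r4=13 r5=65520 r6=2 r7=15
PC=2  ori   r3, r4, 2        | r0=0 r1=2 r2=7 r3=15 r4=13 r5=65520 r6=2 r7=15
PC=3  beq  r1, r6, L7        | r0=0 r1=2 r2=7 r3=15 r4=13 r5=65520 r6=2 r7=15  [TAKEN]
PC=4  or   r4, r1, r1        | r0=0 r1=2 r2=7 r3=15 r4=2 r5=65520 r6=2 r7=15
PC=7  slti  r6, r5, 3        | r0=0 r1=2 r2=7 r3=15 r4=2 r5=65520 r6=0 r7=15
PC=8  bne  r4, r7, L11       | r0=0 r1=2 r2=7 r3=15 r4=2 r5=65520 r6=0 r7=15  [TAKEN]
PC=9  slt  r4, r3, r3        | r0=0 r1=2 r2=7 r3=15 r4=0 r5=65520 r6=0 r7=15
PC=11 add  r3, r3, r6        | r0=0 r1=2 r2=7 r3=15 r4=0 r5=65520 r6=0 r7=15
PC=12 sub  r2, r7, r4        | r0=0 r1=2 r2=15 r3=15 r4=0 r5=65520 r6=0 r7=15
PC=13 add  r4, r7, r3        | r0=0 r1=2 r2=15 r3=15 r4=30 r5=65520 r6=0 r7=15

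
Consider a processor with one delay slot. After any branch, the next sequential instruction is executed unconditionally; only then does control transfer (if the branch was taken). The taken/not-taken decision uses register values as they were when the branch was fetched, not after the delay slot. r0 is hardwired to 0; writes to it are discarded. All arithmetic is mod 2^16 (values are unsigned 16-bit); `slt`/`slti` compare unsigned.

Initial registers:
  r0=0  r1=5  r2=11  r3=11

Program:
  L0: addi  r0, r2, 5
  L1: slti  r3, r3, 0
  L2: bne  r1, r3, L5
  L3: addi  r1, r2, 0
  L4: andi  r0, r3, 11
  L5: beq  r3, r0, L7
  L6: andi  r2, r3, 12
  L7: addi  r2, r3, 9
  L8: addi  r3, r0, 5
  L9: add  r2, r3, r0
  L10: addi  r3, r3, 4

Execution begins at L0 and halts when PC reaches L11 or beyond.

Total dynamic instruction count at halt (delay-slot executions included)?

10

#0 addi  r0, r2, 5 ; 0/5/11/11
#1 slti  r3, r3, 0 ; 0/5/11/0
#2 bne  r1, r3, L5 ; 0/5/11/0 ; →target
#3 addi  r1, r2, 0 ; 0/11/11/0
#5 beq  r3, r0, L7 ; 0/11/11/0 ; →target
#6 andi  r2, r3, 12 ; 0/11/0/0
#7 addi  r2, r3, 9 ; 0/11/9/0
#8 addi  r3, r0, 5 ; 0/11/9/5
#9 add  r2, r3, r0 ; 0/11/5/5
#10 addi  r3, r3, 4 ; 0/11/5/9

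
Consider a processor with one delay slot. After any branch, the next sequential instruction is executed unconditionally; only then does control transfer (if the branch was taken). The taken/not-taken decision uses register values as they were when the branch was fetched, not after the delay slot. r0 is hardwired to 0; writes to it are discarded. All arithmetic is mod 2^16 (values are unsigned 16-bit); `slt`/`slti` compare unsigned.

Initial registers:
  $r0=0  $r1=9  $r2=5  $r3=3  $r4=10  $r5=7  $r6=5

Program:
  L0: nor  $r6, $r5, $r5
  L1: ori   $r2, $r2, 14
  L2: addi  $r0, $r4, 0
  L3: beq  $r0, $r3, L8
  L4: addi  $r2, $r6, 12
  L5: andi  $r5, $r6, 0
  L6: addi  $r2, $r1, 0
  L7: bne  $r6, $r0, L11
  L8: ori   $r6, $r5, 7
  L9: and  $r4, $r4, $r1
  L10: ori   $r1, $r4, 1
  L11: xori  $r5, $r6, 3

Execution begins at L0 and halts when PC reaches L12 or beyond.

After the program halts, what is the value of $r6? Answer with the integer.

  step pc=0: nor  $r6, $r5, $r5  regs=(0,9,5,3,10,7,65528)
  step pc=1: ori   $r2, $r2, 14  regs=(0,9,15,3,10,7,65528)
  step pc=2: addi  $r0, $r4, 0  regs=(0,9,15,3,10,7,65528)
  step pc=3: beq  $r0, $r3, L8  cond=F  regs=(0,9,15,3,10,7,65528)
  step pc=4: addi  $r2, $r6, 12  regs=(0,9,4,3,10,7,65528)
  step pc=5: andi  $r5, $r6, 0  regs=(0,9,4,3,10,0,65528)
  step pc=6: addi  $r2, $r1, 0  regs=(0,9,9,3,10,0,65528)
  step pc=7: bne  $r6, $r0, L11  cond=T  regs=(0,9,9,3,10,0,65528)
  step pc=8: ori   $r6, $r5, 7  regs=(0,9,9,3,10,0,7)
  step pc=11: xori  $r5, $r6, 3  regs=(0,9,9,3,10,4,7)

7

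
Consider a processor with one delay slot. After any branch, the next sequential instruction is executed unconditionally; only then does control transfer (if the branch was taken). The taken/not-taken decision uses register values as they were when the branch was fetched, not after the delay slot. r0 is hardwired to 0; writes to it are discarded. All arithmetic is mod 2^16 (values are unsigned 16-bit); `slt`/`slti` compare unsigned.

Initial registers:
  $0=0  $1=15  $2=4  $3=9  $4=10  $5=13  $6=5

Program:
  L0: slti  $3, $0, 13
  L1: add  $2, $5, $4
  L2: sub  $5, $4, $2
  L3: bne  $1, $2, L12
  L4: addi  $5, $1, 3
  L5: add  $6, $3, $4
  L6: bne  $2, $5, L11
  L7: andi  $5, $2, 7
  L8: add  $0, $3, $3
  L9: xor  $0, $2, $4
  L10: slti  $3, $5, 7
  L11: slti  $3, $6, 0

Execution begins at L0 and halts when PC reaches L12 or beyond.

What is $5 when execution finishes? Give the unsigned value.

18

#0 slti  $3, $0, 13 ; 0/15/4/1/10/13/5
#1 add  $2, $5, $4 ; 0/15/23/1/10/13/5
#2 sub  $5, $4, $2 ; 0/15/23/1/10/65523/5
#3 bne  $1, $2, L12 ; 0/15/23/1/10/65523/5 ; →target
#4 addi  $5, $1, 3 ; 0/15/23/1/10/18/5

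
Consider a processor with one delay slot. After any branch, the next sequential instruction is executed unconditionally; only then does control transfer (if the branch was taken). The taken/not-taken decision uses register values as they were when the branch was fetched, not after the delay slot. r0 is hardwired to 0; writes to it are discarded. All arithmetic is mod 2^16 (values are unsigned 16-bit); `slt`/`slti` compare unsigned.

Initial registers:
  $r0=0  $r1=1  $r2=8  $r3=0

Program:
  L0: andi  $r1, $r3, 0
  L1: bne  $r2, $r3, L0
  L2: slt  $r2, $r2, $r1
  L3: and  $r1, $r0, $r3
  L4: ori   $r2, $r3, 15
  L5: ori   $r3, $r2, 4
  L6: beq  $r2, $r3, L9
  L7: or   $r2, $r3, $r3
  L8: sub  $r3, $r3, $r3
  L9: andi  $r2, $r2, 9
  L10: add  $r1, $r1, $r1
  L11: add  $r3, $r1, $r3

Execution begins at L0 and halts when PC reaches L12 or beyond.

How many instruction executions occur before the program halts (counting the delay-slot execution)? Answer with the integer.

PC=0  andi  $r1, $r3, 0      | $r0=0 $r1=0 $r2=8 $r3=0
PC=1  bne  $r2, $r3, L0      | $r0=0 $r1=0 $r2=8 $r3=0  [TAKEN]
PC=2  slt  $r2, $r2, $r1     | $r0=0 $r1=0 $r2=0 $r3=0
PC=0  andi  $r1, $r3, 0      | $r0=0 $r1=0 $r2=0 $r3=0
PC=1  bne  $r2, $r3, L0      | $r0=0 $r1=0 $r2=0 $r3=0  [not taken]
PC=2  slt  $r2, $r2, $r1     | $r0=0 $r1=0 $r2=0 $r3=0
PC=3  and  $r1, $r0, $r3     | $r0=0 $r1=0 $r2=0 $r3=0
PC=4  ori   $r2, $r3, 15     | $r0=0 $r1=0 $r2=15 $r3=0
PC=5  ori   $r3, $r2, 4      | $r0=0 $r1=0 $r2=15 $r3=15
PC=6  beq  $r2, $r3, L9      | $r0=0 $r1=0 $r2=15 $r3=15  [TAKEN]
PC=7  or   $r2, $r3, $r3     | $r0=0 $r1=0 $r2=15 $r3=15
PC=9  andi  $r2, $r2, 9      | $r0=0 $r1=0 $r2=9 $r3=15
PC=10 add  $r1, $r1, $r1     | $r0=0 $r1=0 $r2=9 $r3=15
PC=11 add  $r3, $r1, $r3     | $r0=0 $r1=0 $r2=9 $r3=15

14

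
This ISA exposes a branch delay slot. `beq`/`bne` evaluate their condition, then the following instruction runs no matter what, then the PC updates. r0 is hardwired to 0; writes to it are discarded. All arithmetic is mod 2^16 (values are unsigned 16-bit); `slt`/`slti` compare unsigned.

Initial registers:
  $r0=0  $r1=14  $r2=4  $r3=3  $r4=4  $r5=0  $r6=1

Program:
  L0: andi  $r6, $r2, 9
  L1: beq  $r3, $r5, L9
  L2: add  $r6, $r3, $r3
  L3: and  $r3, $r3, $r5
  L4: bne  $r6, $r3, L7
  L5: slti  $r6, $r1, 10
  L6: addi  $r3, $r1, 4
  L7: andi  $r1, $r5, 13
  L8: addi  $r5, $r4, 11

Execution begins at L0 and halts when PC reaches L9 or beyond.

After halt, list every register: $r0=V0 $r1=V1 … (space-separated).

$r0=0 $r1=0 $r2=4 $r3=0 $r4=4 $r5=15 $r6=0

#0 andi  $r6, $r2, 9 ; 0/14/4/3/4/0/0
#1 beq  $r3, $r5, L9 ; 0/14/4/3/4/0/0 ; →fallthru
#2 add  $r6, $r3, $r3 ; 0/14/4/3/4/0/6
#3 and  $r3, $r3, $r5 ; 0/14/4/0/4/0/6
#4 bne  $r6, $r3, L7 ; 0/14/4/0/4/0/6 ; →target
#5 slti  $r6, $r1, 10 ; 0/14/4/0/4/0/0
#7 andi  $r1, $r5, 13 ; 0/0/4/0/4/0/0
#8 addi  $r5, $r4, 11 ; 0/0/4/0/4/15/0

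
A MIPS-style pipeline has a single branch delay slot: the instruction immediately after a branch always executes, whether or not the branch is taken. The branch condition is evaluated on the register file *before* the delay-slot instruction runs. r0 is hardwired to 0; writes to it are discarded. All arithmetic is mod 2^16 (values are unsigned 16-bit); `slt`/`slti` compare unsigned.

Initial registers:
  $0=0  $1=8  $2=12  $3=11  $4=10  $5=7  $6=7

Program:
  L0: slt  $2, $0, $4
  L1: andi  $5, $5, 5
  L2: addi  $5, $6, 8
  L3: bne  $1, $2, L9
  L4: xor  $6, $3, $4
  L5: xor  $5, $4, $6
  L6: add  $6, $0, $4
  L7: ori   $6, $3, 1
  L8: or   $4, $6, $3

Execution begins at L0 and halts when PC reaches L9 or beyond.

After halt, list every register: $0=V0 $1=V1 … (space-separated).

$0=0 $1=8 $2=1 $3=11 $4=10 $5=15 $6=1

PC=0  slt  $2, $0, $4        | $0=0 $1=8 $2=1 $3=11 $4=10 $5=7 $6=7
PC=1  andi  $5, $5, 5        | $0=0 $1=8 $2=1 $3=11 $4=10 $5=5 $6=7
PC=2  addi  $5, $6, 8        | $0=0 $1=8 $2=1 $3=11 $4=10 $5=15 $6=7
PC=3  bne  $1, $2, L9        | $0=0 $1=8 $2=1 $3=11 $4=10 $5=15 $6=7  [TAKEN]
PC=4  xor  $6, $3, $4        | $0=0 $1=8 $2=1 $3=11 $4=10 $5=15 $6=1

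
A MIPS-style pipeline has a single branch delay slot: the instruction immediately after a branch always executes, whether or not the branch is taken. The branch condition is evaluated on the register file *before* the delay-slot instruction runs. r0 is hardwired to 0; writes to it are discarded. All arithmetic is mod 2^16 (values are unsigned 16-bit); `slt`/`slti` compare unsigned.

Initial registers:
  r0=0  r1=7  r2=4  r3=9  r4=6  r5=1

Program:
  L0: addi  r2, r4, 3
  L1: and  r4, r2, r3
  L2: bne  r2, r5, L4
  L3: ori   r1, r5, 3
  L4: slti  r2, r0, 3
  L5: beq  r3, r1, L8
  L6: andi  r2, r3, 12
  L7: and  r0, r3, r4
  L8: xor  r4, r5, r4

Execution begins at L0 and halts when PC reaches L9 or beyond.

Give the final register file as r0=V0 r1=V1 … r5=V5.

r0=0 r1=3 r2=8 r3=9 r4=8 r5=1

  step pc=0: addi  r2, r4, 3  regs=(0,7,9,9,6,1)
  step pc=1: and  r4, r2, r3  regs=(0,7,9,9,9,1)
  step pc=2: bne  r2, r5, L4  cond=T  regs=(0,7,9,9,9,1)
  step pc=3: ori   r1, r5, 3  regs=(0,3,9,9,9,1)
  step pc=4: slti  r2, r0, 3  regs=(0,3,1,9,9,1)
  step pc=5: beq  r3, r1, L8  cond=F  regs=(0,3,1,9,9,1)
  step pc=6: andi  r2, r3, 12  regs=(0,3,8,9,9,1)
  step pc=7: and  r0, r3, r4  regs=(0,3,8,9,9,1)
  step pc=8: xor  r4, r5, r4  regs=(0,3,8,9,8,1)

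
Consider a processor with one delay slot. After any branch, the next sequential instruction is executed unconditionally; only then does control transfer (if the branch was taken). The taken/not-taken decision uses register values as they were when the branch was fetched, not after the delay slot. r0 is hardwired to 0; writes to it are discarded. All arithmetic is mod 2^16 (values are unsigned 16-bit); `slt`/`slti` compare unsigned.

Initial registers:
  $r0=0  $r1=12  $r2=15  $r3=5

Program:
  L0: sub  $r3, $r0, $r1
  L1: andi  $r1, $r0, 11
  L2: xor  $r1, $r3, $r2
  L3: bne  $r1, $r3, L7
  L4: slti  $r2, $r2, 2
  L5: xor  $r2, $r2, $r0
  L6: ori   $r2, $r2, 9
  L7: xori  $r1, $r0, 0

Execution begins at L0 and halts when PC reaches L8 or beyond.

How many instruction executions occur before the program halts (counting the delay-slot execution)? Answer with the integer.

6

#0 sub  $r3, $r0, $r1 ; 0/12/15/65524
#1 andi  $r1, $r0, 11 ; 0/0/15/65524
#2 xor  $r1, $r3, $r2 ; 0/65531/15/65524
#3 bne  $r1, $r3, L7 ; 0/65531/15/65524 ; →target
#4 slti  $r2, $r2, 2 ; 0/65531/0/65524
#7 xori  $r1, $r0, 0 ; 0/0/0/65524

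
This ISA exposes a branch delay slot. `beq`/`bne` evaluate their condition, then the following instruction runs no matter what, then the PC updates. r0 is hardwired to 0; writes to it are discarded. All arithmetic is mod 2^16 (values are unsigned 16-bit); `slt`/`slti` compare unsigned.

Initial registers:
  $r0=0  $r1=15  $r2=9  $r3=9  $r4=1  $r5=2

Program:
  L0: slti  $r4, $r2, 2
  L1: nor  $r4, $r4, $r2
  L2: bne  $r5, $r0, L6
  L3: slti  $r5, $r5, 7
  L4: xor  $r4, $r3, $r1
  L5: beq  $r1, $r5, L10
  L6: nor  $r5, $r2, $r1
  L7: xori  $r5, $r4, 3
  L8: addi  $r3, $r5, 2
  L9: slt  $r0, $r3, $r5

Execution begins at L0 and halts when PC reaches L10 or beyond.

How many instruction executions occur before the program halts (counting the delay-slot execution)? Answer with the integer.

[0] slti  $r4, $r2, 2  →  {$r0:0, $r1:15, $r2:9, $r3:9, $r4:0, $r5:2}
[1] nor  $r4, $r4, $r2  →  {$r0:0, $r1:15, $r2:9, $r3:9, $r4:65526, $r5:2}
[2] bne  $r5, $r0, L6  →  {$r0:0, $r1:15, $r2:9, $r3:9, $r4:65526, $r5:2}  ⟨branch taken⟩
[3] slti  $r5, $r5, 7  →  {$r0:0, $r1:15, $r2:9, $r3:9, $r4:65526, $r5:1}
[6] nor  $r5, $r2, $r1  →  {$r0:0, $r1:15, $r2:9, $r3:9, $r4:65526, $r5:65520}
[7] xori  $r5, $r4, 3  →  {$r0:0, $r1:15, $r2:9, $r3:9, $r4:65526, $r5:65525}
[8] addi  $r3, $r5, 2  →  {$r0:0, $r1:15, $r2:9, $r3:65527, $r4:65526, $r5:65525}
[9] slt  $r0, $r3, $r5  →  {$r0:0, $r1:15, $r2:9, $r3:65527, $r4:65526, $r5:65525}

8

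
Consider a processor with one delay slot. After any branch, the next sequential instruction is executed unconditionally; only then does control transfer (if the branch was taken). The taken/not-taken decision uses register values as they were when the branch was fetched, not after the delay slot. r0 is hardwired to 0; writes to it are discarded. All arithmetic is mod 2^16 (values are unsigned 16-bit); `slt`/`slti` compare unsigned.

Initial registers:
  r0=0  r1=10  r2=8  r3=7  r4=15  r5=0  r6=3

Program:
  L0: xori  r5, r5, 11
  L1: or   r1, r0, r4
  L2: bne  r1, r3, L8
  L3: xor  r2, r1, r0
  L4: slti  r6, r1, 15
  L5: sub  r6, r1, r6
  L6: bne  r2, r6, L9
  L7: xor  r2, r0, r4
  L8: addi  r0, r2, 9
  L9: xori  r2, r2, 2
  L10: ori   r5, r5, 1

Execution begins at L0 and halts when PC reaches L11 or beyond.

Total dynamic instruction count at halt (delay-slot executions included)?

  step pc=0: xori  r5, r5, 11  regs=(0,10,8,7,15,11,3)
  step pc=1: or   r1, r0, r4  regs=(0,15,8,7,15,11,3)
  step pc=2: bne  r1, r3, L8  cond=T  regs=(0,15,8,7,15,11,3)
  step pc=3: xor  r2, r1, r0  regs=(0,15,15,7,15,11,3)
  step pc=8: addi  r0, r2, 9  regs=(0,15,15,7,15,11,3)
  step pc=9: xori  r2, r2, 2  regs=(0,15,13,7,15,11,3)
  step pc=10: ori   r5, r5, 1  regs=(0,15,13,7,15,11,3)

7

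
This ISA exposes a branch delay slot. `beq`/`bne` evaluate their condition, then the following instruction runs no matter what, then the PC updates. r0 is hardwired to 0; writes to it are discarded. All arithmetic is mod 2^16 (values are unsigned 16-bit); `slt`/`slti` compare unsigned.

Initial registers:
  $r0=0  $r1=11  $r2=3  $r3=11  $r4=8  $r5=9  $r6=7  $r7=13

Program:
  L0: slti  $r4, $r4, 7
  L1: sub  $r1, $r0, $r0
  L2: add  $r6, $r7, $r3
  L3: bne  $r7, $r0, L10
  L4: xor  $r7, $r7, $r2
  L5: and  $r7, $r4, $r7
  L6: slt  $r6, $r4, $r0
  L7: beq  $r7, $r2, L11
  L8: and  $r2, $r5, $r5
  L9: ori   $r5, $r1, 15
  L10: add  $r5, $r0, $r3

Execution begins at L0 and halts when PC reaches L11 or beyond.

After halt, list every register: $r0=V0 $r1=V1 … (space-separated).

$r0=0 $r1=0 $r2=3 $r3=11 $r4=0 $r5=11 $r6=24 $r7=14

[0] slti  $r4, $r4, 7  →  {$r0:0, $r1:11, $r2:3, $r3:11, $r4:0, $r5:9, $r6:7, $r7:13}
[1] sub  $r1, $r0, $r0  →  {$r0:0, $r1:0, $r2:3, $r3:11, $r4:0, $r5:9, $r6:7, $r7:13}
[2] add  $r6, $r7, $r3  →  {$r0:0, $r1:0, $r2:3, $r3:11, $r4:0, $r5:9, $r6:24, $r7:13}
[3] bne  $r7, $r0, L10  →  {$r0:0, $r1:0, $r2:3, $r3:11, $r4:0, $r5:9, $r6:24, $r7:13}  ⟨branch taken⟩
[4] xor  $r7, $r7, $r2  →  {$r0:0, $r1:0, $r2:3, $r3:11, $r4:0, $r5:9, $r6:24, $r7:14}
[10] add  $r5, $r0, $r3  →  {$r0:0, $r1:0, $r2:3, $r3:11, $r4:0, $r5:11, $r6:24, $r7:14}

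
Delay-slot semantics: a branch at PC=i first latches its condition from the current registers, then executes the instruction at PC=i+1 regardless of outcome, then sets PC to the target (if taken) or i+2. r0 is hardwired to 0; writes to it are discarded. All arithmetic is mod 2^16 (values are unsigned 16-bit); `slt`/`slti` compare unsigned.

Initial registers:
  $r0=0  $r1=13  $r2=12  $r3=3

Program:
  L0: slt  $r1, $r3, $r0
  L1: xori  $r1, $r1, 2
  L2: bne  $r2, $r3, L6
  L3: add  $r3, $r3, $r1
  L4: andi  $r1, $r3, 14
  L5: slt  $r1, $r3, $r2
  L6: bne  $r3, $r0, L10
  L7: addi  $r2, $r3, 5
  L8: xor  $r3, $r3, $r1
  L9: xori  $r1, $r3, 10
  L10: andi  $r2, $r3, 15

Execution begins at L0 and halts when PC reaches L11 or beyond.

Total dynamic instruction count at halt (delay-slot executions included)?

7

[0] slt  $r1, $r3, $r0  →  {$r0:0, $r1:0, $r2:12, $r3:3}
[1] xori  $r1, $r1, 2  →  {$r0:0, $r1:2, $r2:12, $r3:3}
[2] bne  $r2, $r3, L6  →  {$r0:0, $r1:2, $r2:12, $r3:3}  ⟨branch taken⟩
[3] add  $r3, $r3, $r1  →  {$r0:0, $r1:2, $r2:12, $r3:5}
[6] bne  $r3, $r0, L10  →  {$r0:0, $r1:2, $r2:12, $r3:5}  ⟨branch taken⟩
[7] addi  $r2, $r3, 5  →  {$r0:0, $r1:2, $r2:10, $r3:5}
[10] andi  $r2, $r3, 15  →  {$r0:0, $r1:2, $r2:5, $r3:5}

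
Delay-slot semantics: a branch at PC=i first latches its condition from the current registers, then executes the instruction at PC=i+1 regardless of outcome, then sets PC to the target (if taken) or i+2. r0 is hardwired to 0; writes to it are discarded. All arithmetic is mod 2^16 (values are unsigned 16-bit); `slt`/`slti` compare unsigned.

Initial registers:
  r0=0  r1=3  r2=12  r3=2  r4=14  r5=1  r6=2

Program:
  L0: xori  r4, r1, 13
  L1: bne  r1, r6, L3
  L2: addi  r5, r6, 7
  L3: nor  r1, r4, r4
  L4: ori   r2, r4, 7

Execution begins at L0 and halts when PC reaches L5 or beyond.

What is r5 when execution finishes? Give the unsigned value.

9

  step pc=0: xori  r4, r1, 13  regs=(0,3,12,2,14,1,2)
  step pc=1: bne  r1, r6, L3  cond=T  regs=(0,3,12,2,14,1,2)
  step pc=2: addi  r5, r6, 7  regs=(0,3,12,2,14,9,2)
  step pc=3: nor  r1, r4, r4  regs=(0,65521,12,2,14,9,2)
  step pc=4: ori   r2, r4, 7  regs=(0,65521,15,2,14,9,2)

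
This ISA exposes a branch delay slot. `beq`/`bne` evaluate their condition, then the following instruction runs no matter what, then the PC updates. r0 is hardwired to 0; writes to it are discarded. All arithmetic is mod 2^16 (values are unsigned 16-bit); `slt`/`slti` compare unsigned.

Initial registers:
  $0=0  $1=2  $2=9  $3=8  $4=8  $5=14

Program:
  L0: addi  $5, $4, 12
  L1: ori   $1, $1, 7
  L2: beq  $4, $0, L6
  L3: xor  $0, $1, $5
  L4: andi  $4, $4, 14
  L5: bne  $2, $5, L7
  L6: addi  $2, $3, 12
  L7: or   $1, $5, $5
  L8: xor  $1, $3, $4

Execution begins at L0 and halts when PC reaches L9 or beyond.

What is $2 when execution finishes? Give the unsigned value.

  step pc=0: addi  $5, $4, 12  regs=(0,2,9,8,8,20)
  step pc=1: ori   $1, $1, 7  regs=(0,7,9,8,8,20)
  step pc=2: beq  $4, $0, L6  cond=F  regs=(0,7,9,8,8,20)
  step pc=3: xor  $0, $1, $5  regs=(0,7,9,8,8,20)
  step pc=4: andi  $4, $4, 14  regs=(0,7,9,8,8,20)
  step pc=5: bne  $2, $5, L7  cond=T  regs=(0,7,9,8,8,20)
  step pc=6: addi  $2, $3, 12  regs=(0,7,20,8,8,20)
  step pc=7: or   $1, $5, $5  regs=(0,20,20,8,8,20)
  step pc=8: xor  $1, $3, $4  regs=(0,0,20,8,8,20)

20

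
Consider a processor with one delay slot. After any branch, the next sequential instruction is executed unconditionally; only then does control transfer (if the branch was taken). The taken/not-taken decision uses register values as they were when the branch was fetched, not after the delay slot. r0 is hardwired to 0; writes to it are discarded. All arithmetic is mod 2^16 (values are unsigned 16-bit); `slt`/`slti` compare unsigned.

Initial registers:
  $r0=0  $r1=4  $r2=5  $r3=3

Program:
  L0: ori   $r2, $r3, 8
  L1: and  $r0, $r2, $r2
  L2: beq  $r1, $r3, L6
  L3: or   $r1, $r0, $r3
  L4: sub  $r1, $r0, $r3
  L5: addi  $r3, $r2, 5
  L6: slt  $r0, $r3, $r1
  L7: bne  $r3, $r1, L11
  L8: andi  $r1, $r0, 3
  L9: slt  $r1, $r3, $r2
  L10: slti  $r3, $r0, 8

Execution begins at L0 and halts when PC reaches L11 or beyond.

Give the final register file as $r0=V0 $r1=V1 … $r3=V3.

[0] ori   $r2, $r3, 8  →  {$r0:0, $r1:4, $r2:11, $r3:3}
[1] and  $r0, $r2, $r2  →  {$r0:0, $r1:4, $r2:11, $r3:3}
[2] beq  $r1, $r3, L6  →  {$r0:0, $r1:4, $r2:11, $r3:3}  ⟨branch fallthrough⟩
[3] or   $r1, $r0, $r3  →  {$r0:0, $r1:3, $r2:11, $r3:3}
[4] sub  $r1, $r0, $r3  →  {$r0:0, $r1:65533, $r2:11, $r3:3}
[5] addi  $r3, $r2, 5  →  {$r0:0, $r1:65533, $r2:11, $r3:16}
[6] slt  $r0, $r3, $r1  →  {$r0:0, $r1:65533, $r2:11, $r3:16}
[7] bne  $r3, $r1, L11  →  {$r0:0, $r1:65533, $r2:11, $r3:16}  ⟨branch taken⟩
[8] andi  $r1, $r0, 3  →  {$r0:0, $r1:0, $r2:11, $r3:16}

$r0=0 $r1=0 $r2=11 $r3=16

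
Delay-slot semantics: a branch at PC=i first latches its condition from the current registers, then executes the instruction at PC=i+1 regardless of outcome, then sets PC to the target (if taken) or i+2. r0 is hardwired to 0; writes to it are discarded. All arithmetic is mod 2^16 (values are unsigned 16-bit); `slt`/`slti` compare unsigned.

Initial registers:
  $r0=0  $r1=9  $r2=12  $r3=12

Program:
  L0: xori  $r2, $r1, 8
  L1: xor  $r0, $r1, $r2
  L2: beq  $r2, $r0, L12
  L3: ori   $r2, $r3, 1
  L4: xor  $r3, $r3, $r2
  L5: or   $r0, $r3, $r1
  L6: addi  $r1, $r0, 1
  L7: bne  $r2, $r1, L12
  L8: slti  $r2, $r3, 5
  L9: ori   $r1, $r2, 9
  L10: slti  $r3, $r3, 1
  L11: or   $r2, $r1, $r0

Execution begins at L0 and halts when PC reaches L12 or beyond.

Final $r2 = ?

1

PC=0  xori  $r2, $r1, 8      | $r0=0 $r1=9 $r2=1 $r3=12
PC=1  xor  $r0, $r1, $r2     | $r0=0 $r1=9 $r2=1 $r3=12
PC=2  beq  $r2, $r0, L12     | $r0=0 $r1=9 $r2=1 $r3=12  [not taken]
PC=3  ori   $r2, $r3, 1      | $r0=0 $r1=9 $r2=13 $r3=12
PC=4  xor  $r3, $r3, $r2     | $r0=0 $r1=9 $r2=13 $r3=1
PC=5  or   $r0, $r3, $r1     | $r0=0 $r1=9 $r2=13 $r3=1
PC=6  addi  $r1, $r0, 1      | $r0=0 $r1=1 $r2=13 $r3=1
PC=7  bne  $r2, $r1, L12     | $r0=0 $r1=1 $r2=13 $r3=1  [TAKEN]
PC=8  slti  $r2, $r3, 5      | $r0=0 $r1=1 $r2=1 $r3=1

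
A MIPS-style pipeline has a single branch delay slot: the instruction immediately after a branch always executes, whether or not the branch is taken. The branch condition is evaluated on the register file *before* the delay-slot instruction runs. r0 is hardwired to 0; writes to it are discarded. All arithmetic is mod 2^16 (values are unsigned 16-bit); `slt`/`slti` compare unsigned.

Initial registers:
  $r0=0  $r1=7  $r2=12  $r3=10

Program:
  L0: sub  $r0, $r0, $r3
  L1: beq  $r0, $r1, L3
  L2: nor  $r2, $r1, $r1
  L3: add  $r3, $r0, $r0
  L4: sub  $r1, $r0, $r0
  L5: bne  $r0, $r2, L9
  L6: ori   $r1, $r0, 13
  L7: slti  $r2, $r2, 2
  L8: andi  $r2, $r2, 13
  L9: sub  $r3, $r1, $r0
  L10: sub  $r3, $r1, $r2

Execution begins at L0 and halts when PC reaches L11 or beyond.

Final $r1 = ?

13

  step pc=0: sub  $r0, $r0, $r3  regs=(0,7,12,10)
  step pc=1: beq  $r0, $r1, L3  cond=F  regs=(0,7,12,10)
  step pc=2: nor  $r2, $r1, $r1  regs=(0,7,65528,10)
  step pc=3: add  $r3, $r0, $r0  regs=(0,7,65528,0)
  step pc=4: sub  $r1, $r0, $r0  regs=(0,0,65528,0)
  step pc=5: bne  $r0, $r2, L9  cond=T  regs=(0,0,65528,0)
  step pc=6: ori   $r1, $r0, 13  regs=(0,13,65528,0)
  step pc=9: sub  $r3, $r1, $r0  regs=(0,13,65528,13)
  step pc=10: sub  $r3, $r1, $r2  regs=(0,13,65528,21)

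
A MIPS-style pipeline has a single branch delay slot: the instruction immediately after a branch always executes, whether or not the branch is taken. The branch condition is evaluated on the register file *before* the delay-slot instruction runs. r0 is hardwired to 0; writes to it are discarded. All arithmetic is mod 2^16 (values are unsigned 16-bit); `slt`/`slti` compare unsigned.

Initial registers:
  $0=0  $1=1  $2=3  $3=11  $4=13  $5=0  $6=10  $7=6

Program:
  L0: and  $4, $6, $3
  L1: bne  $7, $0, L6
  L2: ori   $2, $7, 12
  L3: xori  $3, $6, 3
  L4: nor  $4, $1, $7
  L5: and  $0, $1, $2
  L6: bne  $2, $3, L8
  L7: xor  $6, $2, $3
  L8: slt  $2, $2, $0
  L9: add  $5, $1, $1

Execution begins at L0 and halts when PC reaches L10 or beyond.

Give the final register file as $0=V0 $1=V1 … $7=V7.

#0 and  $4, $6, $3 ; 0/1/3/11/10/0/10/6
#1 bne  $7, $0, L6 ; 0/1/3/11/10/0/10/6 ; →target
#2 ori   $2, $7, 12 ; 0/1/14/11/10/0/10/6
#6 bne  $2, $3, L8 ; 0/1/14/11/10/0/10/6 ; →target
#7 xor  $6, $2, $3 ; 0/1/14/11/10/0/5/6
#8 slt  $2, $2, $0 ; 0/1/0/11/10/0/5/6
#9 add  $5, $1, $1 ; 0/1/0/11/10/2/5/6

$0=0 $1=1 $2=0 $3=11 $4=10 $5=2 $6=5 $7=6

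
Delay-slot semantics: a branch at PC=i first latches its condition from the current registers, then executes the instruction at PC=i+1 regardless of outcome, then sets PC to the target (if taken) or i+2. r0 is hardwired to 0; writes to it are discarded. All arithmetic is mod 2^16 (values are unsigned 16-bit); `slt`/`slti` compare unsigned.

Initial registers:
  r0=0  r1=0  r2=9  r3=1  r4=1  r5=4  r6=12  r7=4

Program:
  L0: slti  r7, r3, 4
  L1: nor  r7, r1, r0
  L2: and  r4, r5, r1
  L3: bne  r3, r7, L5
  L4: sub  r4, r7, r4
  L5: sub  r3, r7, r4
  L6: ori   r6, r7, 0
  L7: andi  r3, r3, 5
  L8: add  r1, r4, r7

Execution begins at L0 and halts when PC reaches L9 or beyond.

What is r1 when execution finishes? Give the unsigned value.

65534

  step pc=0: slti  r7, r3, 4  regs=(0,0,9,1,1,4,12,1)
  step pc=1: nor  r7, r1, r0  regs=(0,0,9,1,1,4,12,65535)
  step pc=2: and  r4, r5, r1  regs=(0,0,9,1,0,4,12,65535)
  step pc=3: bne  r3, r7, L5  cond=T  regs=(0,0,9,1,0,4,12,65535)
  step pc=4: sub  r4, r7, r4  regs=(0,0,9,1,65535,4,12,65535)
  step pc=5: sub  r3, r7, r4  regs=(0,0,9,0,65535,4,12,65535)
  step pc=6: ori   r6, r7, 0  regs=(0,0,9,0,65535,4,65535,65535)
  step pc=7: andi  r3, r3, 5  regs=(0,0,9,0,65535,4,65535,65535)
  step pc=8: add  r1, r4, r7  regs=(0,65534,9,0,65535,4,65535,65535)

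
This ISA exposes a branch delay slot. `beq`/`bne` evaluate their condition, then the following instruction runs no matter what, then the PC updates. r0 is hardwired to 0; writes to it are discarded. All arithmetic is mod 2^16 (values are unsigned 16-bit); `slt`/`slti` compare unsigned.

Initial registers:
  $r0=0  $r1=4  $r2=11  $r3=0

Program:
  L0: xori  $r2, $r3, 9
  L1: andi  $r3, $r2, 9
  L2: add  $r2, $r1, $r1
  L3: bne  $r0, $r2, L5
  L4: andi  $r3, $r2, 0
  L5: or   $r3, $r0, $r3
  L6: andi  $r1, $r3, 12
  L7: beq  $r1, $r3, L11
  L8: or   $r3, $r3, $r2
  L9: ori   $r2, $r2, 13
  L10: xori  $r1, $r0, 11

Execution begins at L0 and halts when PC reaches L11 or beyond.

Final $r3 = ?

[0] xori  $r2, $r3, 9  →  {$r0:0, $r1:4, $r2:9, $r3:0}
[1] andi  $r3, $r2, 9  →  {$r0:0, $r1:4, $r2:9, $r3:9}
[2] add  $r2, $r1, $r1  →  {$r0:0, $r1:4, $r2:8, $r3:9}
[3] bne  $r0, $r2, L5  →  {$r0:0, $r1:4, $r2:8, $r3:9}  ⟨branch taken⟩
[4] andi  $r3, $r2, 0  →  {$r0:0, $r1:4, $r2:8, $r3:0}
[5] or   $r3, $r0, $r3  →  {$r0:0, $r1:4, $r2:8, $r3:0}
[6] andi  $r1, $r3, 12  →  {$r0:0, $r1:0, $r2:8, $r3:0}
[7] beq  $r1, $r3, L11  →  {$r0:0, $r1:0, $r2:8, $r3:0}  ⟨branch taken⟩
[8] or   $r3, $r3, $r2  →  {$r0:0, $r1:0, $r2:8, $r3:8}

8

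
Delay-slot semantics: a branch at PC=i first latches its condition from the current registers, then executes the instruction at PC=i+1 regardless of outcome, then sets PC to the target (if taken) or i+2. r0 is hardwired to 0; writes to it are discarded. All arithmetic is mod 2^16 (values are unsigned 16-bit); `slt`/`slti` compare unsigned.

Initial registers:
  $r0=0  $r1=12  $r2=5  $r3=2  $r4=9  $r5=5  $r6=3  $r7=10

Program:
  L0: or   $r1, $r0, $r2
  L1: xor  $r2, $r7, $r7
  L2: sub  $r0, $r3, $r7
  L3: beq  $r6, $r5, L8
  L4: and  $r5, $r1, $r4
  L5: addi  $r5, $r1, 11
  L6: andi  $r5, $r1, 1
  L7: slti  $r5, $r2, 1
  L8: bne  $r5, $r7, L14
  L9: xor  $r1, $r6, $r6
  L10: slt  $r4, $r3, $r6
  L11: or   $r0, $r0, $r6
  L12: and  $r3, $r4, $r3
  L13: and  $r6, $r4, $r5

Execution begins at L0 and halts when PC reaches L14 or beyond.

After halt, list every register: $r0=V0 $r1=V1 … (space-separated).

$r0=0 $r1=0 $r2=0 $r3=2 $r4=9 $r5=1 $r6=3 $r7=10

PC=0  or   $r1, $r0, $r2     | $r0=0 $r1=5 $r2=5 $r3=2 $r4=9 $r5=5 $r6=3 $r7=10
PC=1  xor  $r2, $r7, $r7     | $r0=0 $r1=5 $r2=0 $r3=2 $r4=9 $r5=5 $r6=3 $r7=10
PC=2  sub  $r0, $r3, $r7     | $r0=0 $r1=5 $r2=0 $r3=2 $r4=9 $r5=5 $r6=3 $r7=10
PC=3  beq  $r6, $r5, L8      | $r0=0 $r1=5 $r2=0 $r3=2 $r4=9 $r5=5 $r6=3 $r7=10  [not taken]
PC=4  and  $r5, $r1, $r4     | $r0=0 $r1=5 $r2=0 $r3=2 $r4=9 $r5=1 $r6=3 $r7=10
PC=5  addi  $r5, $r1, 11     | $r0=0 $r1=5 $r2=0 $r3=2 $r4=9 $r5=16 $r6=3 $r7=10
PC=6  andi  $r5, $r1, 1      | $r0=0 $r1=5 $r2=0 $r3=2 $r4=9 $r5=1 $r6=3 $r7=10
PC=7  slti  $r5, $r2, 1      | $r0=0 $r1=5 $r2=0 $r3=2 $r4=9 $r5=1 $r6=3 $r7=10
PC=8  bne  $r5, $r7, L14     | $r0=0 $r1=5 $r2=0 $r3=2 $r4=9 $r5=1 $r6=3 $r7=10  [TAKEN]
PC=9  xor  $r1, $r6, $r6     | $r0=0 $r1=0 $r2=0 $r3=2 $r4=9 $r5=1 $r6=3 $r7=10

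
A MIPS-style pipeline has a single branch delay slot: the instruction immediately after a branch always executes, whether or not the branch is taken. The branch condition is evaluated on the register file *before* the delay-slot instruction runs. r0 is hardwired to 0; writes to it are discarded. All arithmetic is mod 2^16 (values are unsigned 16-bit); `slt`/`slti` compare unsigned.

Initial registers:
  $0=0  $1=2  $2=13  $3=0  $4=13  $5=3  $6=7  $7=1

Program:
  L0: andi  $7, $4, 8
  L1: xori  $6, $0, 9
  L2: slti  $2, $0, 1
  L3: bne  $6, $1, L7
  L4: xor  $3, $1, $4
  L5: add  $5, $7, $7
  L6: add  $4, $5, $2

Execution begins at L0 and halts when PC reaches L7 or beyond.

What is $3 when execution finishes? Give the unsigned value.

15

PC=0  andi  $7, $4, 8        | $0=0 $1=2 $2=13 $3=0 $4=13 $5=3 $6=7 $7=8
PC=1  xori  $6, $0, 9        | $0=0 $1=2 $2=13 $3=0 $4=13 $5=3 $6=9 $7=8
PC=2  slti  $2, $0, 1        | $0=0 $1=2 $2=1 $3=0 $4=13 $5=3 $6=9 $7=8
PC=3  bne  $6, $1, L7        | $0=0 $1=2 $2=1 $3=0 $4=13 $5=3 $6=9 $7=8  [TAKEN]
PC=4  xor  $3, $1, $4        | $0=0 $1=2 $2=1 $3=15 $4=13 $5=3 $6=9 $7=8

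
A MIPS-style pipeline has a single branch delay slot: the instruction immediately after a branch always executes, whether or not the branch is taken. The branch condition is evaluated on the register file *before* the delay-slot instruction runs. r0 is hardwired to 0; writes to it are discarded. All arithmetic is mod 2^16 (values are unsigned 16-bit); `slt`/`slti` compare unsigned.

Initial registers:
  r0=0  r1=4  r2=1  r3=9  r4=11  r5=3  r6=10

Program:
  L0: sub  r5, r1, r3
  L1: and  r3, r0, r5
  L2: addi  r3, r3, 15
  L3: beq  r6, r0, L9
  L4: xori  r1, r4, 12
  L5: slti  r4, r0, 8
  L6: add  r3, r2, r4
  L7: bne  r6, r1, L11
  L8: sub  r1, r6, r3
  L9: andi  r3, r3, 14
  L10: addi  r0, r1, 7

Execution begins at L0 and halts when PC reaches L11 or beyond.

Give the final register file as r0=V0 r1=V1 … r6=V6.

[0] sub  r5, r1, r3  →  {r0:0, r1:4, r2:1, r3:9, r4:11, r5:65531, r6:10}
[1] and  r3, r0, r5  →  {r0:0, r1:4, r2:1, r3:0, r4:11, r5:65531, r6:10}
[2] addi  r3, r3, 15  →  {r0:0, r1:4, r2:1, r3:15, r4:11, r5:65531, r6:10}
[3] beq  r6, r0, L9  →  {r0:0, r1:4, r2:1, r3:15, r4:11, r5:65531, r6:10}  ⟨branch fallthrough⟩
[4] xori  r1, r4, 12  →  {r0:0, r1:7, r2:1, r3:15, r4:11, r5:65531, r6:10}
[5] slti  r4, r0, 8  →  {r0:0, r1:7, r2:1, r3:15, r4:1, r5:65531, r6:10}
[6] add  r3, r2, r4  →  {r0:0, r1:7, r2:1, r3:2, r4:1, r5:65531, r6:10}
[7] bne  r6, r1, L11  →  {r0:0, r1:7, r2:1, r3:2, r4:1, r5:65531, r6:10}  ⟨branch taken⟩
[8] sub  r1, r6, r3  →  {r0:0, r1:8, r2:1, r3:2, r4:1, r5:65531, r6:10}

r0=0 r1=8 r2=1 r3=2 r4=1 r5=65531 r6=10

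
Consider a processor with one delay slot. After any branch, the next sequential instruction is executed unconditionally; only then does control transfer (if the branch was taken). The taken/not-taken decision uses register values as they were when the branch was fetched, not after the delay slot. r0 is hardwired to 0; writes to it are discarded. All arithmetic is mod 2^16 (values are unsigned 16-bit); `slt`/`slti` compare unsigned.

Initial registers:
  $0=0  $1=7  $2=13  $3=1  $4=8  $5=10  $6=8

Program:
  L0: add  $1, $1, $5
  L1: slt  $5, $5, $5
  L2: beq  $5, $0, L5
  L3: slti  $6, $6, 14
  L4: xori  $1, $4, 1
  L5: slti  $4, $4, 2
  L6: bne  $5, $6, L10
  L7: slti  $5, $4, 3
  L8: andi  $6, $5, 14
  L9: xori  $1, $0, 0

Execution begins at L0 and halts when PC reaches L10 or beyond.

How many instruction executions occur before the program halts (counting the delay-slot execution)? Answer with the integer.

7

[0] add  $1, $1, $5  →  {$0:0, $1:17, $2:13, $3:1, $4:8, $5:10, $6:8}
[1] slt  $5, $5, $5  →  {$0:0, $1:17, $2:13, $3:1, $4:8, $5:0, $6:8}
[2] beq  $5, $0, L5  →  {$0:0, $1:17, $2:13, $3:1, $4:8, $5:0, $6:8}  ⟨branch taken⟩
[3] slti  $6, $6, 14  →  {$0:0, $1:17, $2:13, $3:1, $4:8, $5:0, $6:1}
[5] slti  $4, $4, 2  →  {$0:0, $1:17, $2:13, $3:1, $4:0, $5:0, $6:1}
[6] bne  $5, $6, L10  →  {$0:0, $1:17, $2:13, $3:1, $4:0, $5:0, $6:1}  ⟨branch taken⟩
[7] slti  $5, $4, 3  →  {$0:0, $1:17, $2:13, $3:1, $4:0, $5:1, $6:1}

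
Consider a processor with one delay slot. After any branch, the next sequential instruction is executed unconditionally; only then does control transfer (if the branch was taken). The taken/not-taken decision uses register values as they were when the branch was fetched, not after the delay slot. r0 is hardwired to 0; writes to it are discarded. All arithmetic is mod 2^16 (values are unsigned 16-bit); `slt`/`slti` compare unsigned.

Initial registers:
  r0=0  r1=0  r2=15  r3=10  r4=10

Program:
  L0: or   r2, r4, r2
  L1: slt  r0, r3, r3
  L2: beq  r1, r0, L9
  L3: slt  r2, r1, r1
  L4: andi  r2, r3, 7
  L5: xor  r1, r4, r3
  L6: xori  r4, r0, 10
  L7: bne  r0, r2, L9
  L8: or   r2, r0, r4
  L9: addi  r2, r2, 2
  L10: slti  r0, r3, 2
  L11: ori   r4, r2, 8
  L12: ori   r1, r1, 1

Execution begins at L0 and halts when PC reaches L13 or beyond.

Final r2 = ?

2

PC=0  or   r2, r4, r2        | r0=0 r1=0 r2=15 r3=10 r4=10
PC=1  slt  r0, r3, r3        | r0=0 r1=0 r2=15 r3=10 r4=10
PC=2  beq  r1, r0, L9        | r0=0 r1=0 r2=15 r3=10 r4=10  [TAKEN]
PC=3  slt  r2, r1, r1        | r0=0 r1=0 r2=0 r3=10 r4=10
PC=9  addi  r2, r2, 2        | r0=0 r1=0 r2=2 r3=10 r4=10
PC=10 slti  r0, r3, 2        | r0=0 r1=0 r2=2 r3=10 r4=10
PC=11 ori   r4, r2, 8        | r0=0 r1=0 r2=2 r3=10 r4=10
PC=12 ori   r1, r1, 1        | r0=0 r1=1 r2=2 r3=10 r4=10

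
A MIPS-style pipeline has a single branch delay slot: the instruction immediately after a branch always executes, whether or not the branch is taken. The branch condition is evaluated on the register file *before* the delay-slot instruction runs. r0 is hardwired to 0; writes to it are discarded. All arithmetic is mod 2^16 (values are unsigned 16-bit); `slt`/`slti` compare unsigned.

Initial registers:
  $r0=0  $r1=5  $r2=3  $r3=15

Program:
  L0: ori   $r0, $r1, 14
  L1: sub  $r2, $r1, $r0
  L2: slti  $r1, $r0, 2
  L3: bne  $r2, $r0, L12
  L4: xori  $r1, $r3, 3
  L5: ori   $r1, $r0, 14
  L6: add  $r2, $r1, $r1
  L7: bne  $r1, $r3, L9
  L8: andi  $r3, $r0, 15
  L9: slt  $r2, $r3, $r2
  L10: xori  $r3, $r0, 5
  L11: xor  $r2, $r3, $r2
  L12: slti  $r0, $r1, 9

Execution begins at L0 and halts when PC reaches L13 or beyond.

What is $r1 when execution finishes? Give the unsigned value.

12

#0 ori   $r0, $r1, 14 ; 0/5/3/15
#1 sub  $r2, $r1, $r0 ; 0/5/5/15
#2 slti  $r1, $r0, 2 ; 0/1/5/15
#3 bne  $r2, $r0, L12 ; 0/1/5/15 ; →target
#4 xori  $r1, $r3, 3 ; 0/12/5/15
#12 slti  $r0, $r1, 9 ; 0/12/5/15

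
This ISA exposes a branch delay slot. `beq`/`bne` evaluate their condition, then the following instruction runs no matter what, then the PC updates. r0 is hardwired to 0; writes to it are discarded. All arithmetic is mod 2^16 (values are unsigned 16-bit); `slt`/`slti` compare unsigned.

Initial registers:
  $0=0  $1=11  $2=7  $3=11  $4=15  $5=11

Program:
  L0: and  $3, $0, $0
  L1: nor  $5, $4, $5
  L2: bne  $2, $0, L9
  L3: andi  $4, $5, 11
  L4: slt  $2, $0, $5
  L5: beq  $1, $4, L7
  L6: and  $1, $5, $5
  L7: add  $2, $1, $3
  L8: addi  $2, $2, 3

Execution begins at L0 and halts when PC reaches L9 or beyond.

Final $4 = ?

PC=0  and  $3, $0, $0        | $0=0 $1=11 $2=7 $3=0 $4=15 $5=11
PC=1  nor  $5, $4, $5        | $0=0 $1=11 $2=7 $3=0 $4=15 $5=65520
PC=2  bne  $2, $0, L9        | $0=0 $1=11 $2=7 $3=0 $4=15 $5=65520  [TAKEN]
PC=3  andi  $4, $5, 11       | $0=0 $1=11 $2=7 $3=0 $4=0 $5=65520

0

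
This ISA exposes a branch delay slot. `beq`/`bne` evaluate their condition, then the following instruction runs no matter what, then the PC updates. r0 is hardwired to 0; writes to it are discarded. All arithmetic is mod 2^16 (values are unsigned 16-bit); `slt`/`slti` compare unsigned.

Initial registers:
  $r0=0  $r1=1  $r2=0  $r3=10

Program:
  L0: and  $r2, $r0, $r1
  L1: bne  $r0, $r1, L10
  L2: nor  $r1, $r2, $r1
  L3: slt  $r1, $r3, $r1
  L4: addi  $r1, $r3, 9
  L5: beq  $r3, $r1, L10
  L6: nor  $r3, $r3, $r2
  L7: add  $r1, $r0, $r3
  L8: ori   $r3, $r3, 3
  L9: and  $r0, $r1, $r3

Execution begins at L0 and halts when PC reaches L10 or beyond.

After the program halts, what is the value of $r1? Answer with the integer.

65534

PC=0  and  $r2, $r0, $r1     | $r0=0 $r1=1 $r2=0 $r3=10
PC=1  bne  $r0, $r1, L10     | $r0=0 $r1=1 $r2=0 $r3=10  [TAKEN]
PC=2  nor  $r1, $r2, $r1     | $r0=0 $r1=65534 $r2=0 $r3=10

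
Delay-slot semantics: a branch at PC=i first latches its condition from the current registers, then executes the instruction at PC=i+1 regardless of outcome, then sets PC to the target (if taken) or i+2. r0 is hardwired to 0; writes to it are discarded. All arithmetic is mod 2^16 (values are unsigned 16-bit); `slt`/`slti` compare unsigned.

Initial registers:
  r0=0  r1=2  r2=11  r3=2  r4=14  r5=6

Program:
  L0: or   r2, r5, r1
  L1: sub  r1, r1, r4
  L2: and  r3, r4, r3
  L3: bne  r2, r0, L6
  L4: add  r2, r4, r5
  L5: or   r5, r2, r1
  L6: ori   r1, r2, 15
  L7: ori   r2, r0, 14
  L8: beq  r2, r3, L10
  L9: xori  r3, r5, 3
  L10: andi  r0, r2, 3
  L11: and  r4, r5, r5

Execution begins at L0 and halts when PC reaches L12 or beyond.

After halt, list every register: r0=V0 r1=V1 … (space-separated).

r0=0 r1=31 r2=14 r3=5 r4=6 r5=6

  step pc=0: or   r2, r5, r1  regs=(0,2,6,2,14,6)
  step pc=1: sub  r1, r1, r4  regs=(0,65524,6,2,14,6)
  step pc=2: and  r3, r4, r3  regs=(0,65524,6,2,14,6)
  step pc=3: bne  r2, r0, L6  cond=T  regs=(0,65524,6,2,14,6)
  step pc=4: add  r2, r4, r5  regs=(0,65524,20,2,14,6)
  step pc=6: ori   r1, r2, 15  regs=(0,31,20,2,14,6)
  step pc=7: ori   r2, r0, 14  regs=(0,31,14,2,14,6)
  step pc=8: beq  r2, r3, L10  cond=F  regs=(0,31,14,2,14,6)
  step pc=9: xori  r3, r5, 3  regs=(0,31,14,5,14,6)
  step pc=10: andi  r0, r2, 3  regs=(0,31,14,5,14,6)
  step pc=11: and  r4, r5, r5  regs=(0,31,14,5,6,6)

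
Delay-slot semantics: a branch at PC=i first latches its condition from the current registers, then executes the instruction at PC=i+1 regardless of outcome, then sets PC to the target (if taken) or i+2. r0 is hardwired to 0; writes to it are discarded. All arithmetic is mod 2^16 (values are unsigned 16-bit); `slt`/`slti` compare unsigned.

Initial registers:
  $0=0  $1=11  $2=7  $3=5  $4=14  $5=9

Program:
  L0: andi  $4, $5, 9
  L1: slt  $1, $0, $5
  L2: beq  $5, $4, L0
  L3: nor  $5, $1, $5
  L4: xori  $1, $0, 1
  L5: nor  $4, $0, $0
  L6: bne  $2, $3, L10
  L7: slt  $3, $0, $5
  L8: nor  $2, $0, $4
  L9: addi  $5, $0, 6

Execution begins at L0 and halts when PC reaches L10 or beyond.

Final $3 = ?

1

PC=0  andi  $4, $5, 9        | $0=0 $1=11 $2=7 $3=5 $4=9 $5=9
PC=1  slt  $1, $0, $5        | $0=0 $1=1 $2=7 $3=5 $4=9 $5=9
PC=2  beq  $5, $4, L0        | $0=0 $1=1 $2=7 $3=5 $4=9 $5=9  [TAKEN]
PC=3  nor  $5, $1, $5        | $0=0 $1=1 $2=7 $3=5 $4=9 $5=65526
PC=0  andi  $4, $5, 9        | $0=0 $1=1 $2=7 $3=5 $4=0 $5=65526
PC=1  slt  $1, $0, $5        | $0=0 $1=1 $2=7 $3=5 $4=0 $5=65526
PC=2  beq  $5, $4, L0        | $0=0 $1=1 $2=7 $3=5 $4=0 $5=65526  [not taken]
PC=3  nor  $5, $1, $5        | $0=0 $1=1 $2=7 $3=5 $4=0 $5=8
PC=4  xori  $1, $0, 1        | $0=0 $1=1 $2=7 $3=5 $4=0 $5=8
PC=5  nor  $4, $0, $0        | $0=0 $1=1 $2=7 $3=5 $4=65535 $5=8
PC=6  bne  $2, $3, L10       | $0=0 $1=1 $2=7 $3=5 $4=65535 $5=8  [TAKEN]
PC=7  slt  $3, $0, $5        | $0=0 $1=1 $2=7 $3=1 $4=65535 $5=8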